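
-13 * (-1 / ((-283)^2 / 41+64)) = 0.01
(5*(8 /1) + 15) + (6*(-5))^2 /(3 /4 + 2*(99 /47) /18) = 35875 /37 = 969.59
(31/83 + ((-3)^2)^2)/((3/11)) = 74294/249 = 298.37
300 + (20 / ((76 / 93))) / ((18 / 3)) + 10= 11935 / 38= 314.08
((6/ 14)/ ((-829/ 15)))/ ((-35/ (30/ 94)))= 135/ 1909187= 0.00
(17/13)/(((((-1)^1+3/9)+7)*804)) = 17/66196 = 0.00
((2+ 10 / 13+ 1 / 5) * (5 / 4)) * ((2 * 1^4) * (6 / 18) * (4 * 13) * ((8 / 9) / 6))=1544 / 81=19.06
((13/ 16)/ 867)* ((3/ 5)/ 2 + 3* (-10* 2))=-2587/ 46240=-0.06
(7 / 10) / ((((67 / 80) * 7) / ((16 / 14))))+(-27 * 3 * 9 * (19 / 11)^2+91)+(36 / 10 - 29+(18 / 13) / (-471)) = -1221497163903 / 579123545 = -2109.22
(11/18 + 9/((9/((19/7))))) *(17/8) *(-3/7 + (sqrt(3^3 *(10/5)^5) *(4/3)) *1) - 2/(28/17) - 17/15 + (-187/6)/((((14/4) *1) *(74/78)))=-6423331/435120 + 7123 *sqrt(6)/63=262.19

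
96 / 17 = 5.65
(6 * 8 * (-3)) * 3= -432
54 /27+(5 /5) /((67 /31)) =165 /67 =2.46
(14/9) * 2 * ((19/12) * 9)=133/3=44.33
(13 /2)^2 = 169 /4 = 42.25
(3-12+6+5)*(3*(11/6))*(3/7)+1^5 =40/7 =5.71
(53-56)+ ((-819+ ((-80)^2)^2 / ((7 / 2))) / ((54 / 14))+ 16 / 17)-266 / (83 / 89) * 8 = 115494021374 / 38097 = 3031577.85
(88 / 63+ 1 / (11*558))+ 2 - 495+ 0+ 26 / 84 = -10554458 / 21483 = -491.29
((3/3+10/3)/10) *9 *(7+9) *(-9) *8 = -22464/5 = -4492.80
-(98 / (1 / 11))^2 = -1162084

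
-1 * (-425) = 425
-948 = -948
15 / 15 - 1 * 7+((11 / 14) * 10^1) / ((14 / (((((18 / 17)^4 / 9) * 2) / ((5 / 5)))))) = -23913654 / 4092529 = -5.84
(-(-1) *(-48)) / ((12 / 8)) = -32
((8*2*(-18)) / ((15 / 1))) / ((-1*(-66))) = -16 / 55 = -0.29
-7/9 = -0.78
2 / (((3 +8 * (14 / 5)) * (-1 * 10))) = -0.01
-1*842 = -842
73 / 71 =1.03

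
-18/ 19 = -0.95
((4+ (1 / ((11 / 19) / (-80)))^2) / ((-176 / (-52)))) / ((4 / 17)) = 127676341 / 5324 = 23981.28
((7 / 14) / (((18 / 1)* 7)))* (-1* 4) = -1 / 63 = -0.02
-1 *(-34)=34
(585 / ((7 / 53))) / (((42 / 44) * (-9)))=-75790 / 147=-515.58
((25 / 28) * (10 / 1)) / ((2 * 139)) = 125 / 3892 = 0.03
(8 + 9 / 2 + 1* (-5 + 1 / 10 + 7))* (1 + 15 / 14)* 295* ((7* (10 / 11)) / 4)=624515 / 44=14193.52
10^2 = 100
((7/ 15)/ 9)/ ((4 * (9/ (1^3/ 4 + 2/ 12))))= 7/ 11664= 0.00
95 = 95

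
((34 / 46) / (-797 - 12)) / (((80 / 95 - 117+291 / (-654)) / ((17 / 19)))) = 63002 / 8986604183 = 0.00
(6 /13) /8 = 3 /52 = 0.06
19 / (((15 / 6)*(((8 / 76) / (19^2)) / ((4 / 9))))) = 521284 / 45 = 11584.09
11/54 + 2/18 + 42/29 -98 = -150707/1566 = -96.24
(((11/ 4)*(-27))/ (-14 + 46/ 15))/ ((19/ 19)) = 4455/ 656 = 6.79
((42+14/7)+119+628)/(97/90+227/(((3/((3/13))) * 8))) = 3701880/15259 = 242.60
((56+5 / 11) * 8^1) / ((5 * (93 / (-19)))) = -31464 / 1705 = -18.45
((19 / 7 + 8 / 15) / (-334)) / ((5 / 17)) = -5797 / 175350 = -0.03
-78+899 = 821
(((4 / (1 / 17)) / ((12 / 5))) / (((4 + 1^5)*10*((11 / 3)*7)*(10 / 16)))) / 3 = 68 / 5775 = 0.01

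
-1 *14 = -14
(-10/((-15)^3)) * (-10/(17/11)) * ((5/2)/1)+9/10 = 3911/4590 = 0.85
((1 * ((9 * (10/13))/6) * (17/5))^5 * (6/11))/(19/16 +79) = 33122424096/5240058109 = 6.32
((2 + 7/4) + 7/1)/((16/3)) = 129/64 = 2.02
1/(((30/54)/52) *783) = 52/435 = 0.12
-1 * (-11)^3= 1331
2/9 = 0.22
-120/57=-40/19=-2.11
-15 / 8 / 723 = -5 / 1928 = -0.00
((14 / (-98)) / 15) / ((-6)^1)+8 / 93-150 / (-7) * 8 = 3349711 / 19530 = 171.52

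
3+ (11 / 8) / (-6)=133 / 48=2.77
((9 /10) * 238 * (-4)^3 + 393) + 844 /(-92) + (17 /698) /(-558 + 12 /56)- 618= -4369926237407 /313414215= -13942.97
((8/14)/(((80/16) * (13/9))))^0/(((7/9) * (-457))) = -9/3199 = -0.00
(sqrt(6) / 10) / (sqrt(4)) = sqrt(6) / 20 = 0.12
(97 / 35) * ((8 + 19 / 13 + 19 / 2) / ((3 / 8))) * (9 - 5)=765136 / 1365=560.54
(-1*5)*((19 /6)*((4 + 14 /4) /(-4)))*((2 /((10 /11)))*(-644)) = -168245 /4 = -42061.25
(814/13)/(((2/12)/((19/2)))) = 46398/13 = 3569.08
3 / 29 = 0.10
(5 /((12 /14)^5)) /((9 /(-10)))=-420175 /34992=-12.01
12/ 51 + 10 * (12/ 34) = 3.76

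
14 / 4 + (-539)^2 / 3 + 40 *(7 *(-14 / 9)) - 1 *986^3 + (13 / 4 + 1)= -34505598365 / 36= -958488843.47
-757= -757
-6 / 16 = -3 / 8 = -0.38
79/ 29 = 2.72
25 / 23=1.09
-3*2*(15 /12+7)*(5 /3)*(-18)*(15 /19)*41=913275 /19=48067.11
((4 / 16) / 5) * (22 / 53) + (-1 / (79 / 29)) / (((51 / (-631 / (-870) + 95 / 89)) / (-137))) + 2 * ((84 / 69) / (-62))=355550064233 / 203256261135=1.75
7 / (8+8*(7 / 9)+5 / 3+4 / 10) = 315 / 733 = 0.43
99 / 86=1.15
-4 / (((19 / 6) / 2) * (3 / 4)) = -64 / 19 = -3.37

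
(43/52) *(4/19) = 0.17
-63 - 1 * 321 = -384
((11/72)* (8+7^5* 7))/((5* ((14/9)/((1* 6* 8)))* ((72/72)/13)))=50474853/35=1442138.66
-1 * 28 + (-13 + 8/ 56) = -286/ 7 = -40.86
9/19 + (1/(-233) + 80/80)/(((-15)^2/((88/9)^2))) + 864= 69781666177/80682075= 864.90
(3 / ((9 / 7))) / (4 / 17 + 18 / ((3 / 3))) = 119 / 930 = 0.13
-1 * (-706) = 706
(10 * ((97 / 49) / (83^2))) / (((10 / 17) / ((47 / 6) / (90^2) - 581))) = -46562075897 / 16405464600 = -2.84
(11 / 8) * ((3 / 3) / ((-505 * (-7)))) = 11 / 28280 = 0.00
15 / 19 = 0.79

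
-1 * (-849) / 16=849 / 16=53.06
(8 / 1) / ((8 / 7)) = 7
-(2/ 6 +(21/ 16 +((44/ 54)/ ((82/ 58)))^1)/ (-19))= -78721/ 336528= -0.23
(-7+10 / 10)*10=-60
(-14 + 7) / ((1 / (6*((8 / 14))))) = -24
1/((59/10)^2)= 100/3481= 0.03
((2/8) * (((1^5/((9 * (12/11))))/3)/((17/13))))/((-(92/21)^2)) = -0.00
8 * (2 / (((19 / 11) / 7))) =1232 / 19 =64.84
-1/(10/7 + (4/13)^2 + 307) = -1183/364983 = -0.00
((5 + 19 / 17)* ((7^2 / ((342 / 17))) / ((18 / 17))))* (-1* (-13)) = 281554 / 1539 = 182.95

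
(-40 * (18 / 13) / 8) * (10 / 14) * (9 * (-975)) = 303750 / 7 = 43392.86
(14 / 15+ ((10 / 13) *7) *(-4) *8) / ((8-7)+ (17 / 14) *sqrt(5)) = 6549928 / 243555-7953484 *sqrt(5) / 243555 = -46.13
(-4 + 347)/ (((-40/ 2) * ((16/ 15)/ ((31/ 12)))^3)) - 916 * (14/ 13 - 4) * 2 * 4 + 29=289065028691/ 13631488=21205.68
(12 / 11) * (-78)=-936 / 11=-85.09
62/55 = 1.13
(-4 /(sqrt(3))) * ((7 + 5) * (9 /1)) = -144 * sqrt(3) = -249.42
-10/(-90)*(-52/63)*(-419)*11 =239668/567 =422.69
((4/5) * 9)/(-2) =-18/5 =-3.60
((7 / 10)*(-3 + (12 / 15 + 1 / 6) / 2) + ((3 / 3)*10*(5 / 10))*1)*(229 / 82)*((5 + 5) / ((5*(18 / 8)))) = 444947 / 55350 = 8.04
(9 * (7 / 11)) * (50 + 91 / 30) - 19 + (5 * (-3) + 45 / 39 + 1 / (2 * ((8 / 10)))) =1553067 / 5720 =271.52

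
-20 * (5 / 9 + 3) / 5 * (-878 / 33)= 112384 / 297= 378.40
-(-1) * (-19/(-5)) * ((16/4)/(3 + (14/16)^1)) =608/155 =3.92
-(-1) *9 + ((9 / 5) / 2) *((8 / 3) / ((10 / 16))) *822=79137 / 25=3165.48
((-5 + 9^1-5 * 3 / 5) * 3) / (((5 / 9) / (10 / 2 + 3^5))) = 6696 / 5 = 1339.20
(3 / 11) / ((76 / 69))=207 / 836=0.25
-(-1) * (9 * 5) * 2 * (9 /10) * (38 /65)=47.35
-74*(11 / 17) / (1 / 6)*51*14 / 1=-205128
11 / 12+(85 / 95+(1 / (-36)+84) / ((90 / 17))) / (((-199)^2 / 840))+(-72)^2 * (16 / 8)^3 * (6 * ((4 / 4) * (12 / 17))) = 242646555611429 / 1381441284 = 175647.39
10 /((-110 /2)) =-2 /11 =-0.18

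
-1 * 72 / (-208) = 9 / 26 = 0.35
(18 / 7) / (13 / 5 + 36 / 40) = 0.73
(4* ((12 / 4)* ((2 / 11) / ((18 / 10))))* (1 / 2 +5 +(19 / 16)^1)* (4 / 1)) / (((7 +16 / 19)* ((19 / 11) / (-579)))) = -206510 / 149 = -1385.97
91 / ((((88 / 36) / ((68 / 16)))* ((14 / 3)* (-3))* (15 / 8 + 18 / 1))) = -663 / 1166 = -0.57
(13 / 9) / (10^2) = 13 / 900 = 0.01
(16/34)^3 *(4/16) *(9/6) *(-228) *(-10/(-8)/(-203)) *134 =7332480/997339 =7.35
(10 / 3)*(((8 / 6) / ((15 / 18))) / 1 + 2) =12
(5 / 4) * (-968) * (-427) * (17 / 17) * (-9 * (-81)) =376652430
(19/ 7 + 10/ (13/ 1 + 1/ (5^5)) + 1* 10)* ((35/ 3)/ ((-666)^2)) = 2396540/ 6757464771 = 0.00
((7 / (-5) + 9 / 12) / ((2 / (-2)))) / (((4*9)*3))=13 / 2160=0.01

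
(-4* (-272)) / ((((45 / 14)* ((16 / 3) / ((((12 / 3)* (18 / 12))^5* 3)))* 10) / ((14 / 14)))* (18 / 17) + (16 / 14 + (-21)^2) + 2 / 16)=27965952 / 11368253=2.46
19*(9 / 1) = 171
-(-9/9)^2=-1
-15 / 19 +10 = 175 / 19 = 9.21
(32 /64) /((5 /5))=1 /2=0.50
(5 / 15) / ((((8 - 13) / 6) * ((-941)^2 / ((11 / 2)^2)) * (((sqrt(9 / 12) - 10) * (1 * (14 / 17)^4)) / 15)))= 30318123 * sqrt(3) / 13504605324112 + 151590615 / 3376151331028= 0.00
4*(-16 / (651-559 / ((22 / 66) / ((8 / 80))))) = -640 / 4833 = -0.13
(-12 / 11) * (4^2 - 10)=-72 / 11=-6.55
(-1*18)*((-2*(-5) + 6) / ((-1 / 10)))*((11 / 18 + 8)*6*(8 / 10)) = 119040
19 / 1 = 19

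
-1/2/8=-1/16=-0.06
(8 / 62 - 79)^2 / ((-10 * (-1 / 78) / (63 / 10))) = 305681.74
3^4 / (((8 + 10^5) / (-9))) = -27 / 3704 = -0.01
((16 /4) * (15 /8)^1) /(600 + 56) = 15 /1312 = 0.01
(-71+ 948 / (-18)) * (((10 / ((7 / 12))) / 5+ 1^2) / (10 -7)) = -1643 / 9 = -182.56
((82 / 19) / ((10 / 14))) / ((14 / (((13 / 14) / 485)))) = 533 / 645050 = 0.00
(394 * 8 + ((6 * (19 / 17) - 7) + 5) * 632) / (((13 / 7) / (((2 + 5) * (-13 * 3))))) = -15309168 / 17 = -900539.29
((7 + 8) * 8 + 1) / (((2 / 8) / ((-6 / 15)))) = -968 / 5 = -193.60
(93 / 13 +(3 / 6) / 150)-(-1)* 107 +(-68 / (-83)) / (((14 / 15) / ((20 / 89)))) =23061299017 / 201665100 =114.35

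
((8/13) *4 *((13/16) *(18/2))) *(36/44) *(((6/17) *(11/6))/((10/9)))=729/85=8.58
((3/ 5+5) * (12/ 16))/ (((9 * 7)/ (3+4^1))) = 7/ 15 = 0.47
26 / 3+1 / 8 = 211 / 24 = 8.79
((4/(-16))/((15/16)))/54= -2/405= -0.00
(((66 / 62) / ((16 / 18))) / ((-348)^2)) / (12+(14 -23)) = 11 / 3337088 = 0.00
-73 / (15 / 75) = -365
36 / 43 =0.84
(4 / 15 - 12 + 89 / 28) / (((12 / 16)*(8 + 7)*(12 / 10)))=-3593 / 5670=-0.63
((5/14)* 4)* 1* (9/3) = 30/7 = 4.29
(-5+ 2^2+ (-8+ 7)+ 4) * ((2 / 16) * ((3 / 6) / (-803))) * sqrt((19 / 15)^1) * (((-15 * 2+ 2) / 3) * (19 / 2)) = 0.02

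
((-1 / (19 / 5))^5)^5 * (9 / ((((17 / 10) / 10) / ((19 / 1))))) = -268220901489257812500 / 83278969826334395901177019724657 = -0.00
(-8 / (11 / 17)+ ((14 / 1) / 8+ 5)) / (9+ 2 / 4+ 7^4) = -247 / 106062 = -0.00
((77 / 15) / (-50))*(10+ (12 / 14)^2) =-2893 / 2625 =-1.10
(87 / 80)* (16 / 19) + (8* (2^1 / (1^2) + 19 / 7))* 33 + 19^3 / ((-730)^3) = 64440587334353 / 51739261000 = 1245.49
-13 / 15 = -0.87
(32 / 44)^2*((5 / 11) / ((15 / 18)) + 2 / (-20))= 0.24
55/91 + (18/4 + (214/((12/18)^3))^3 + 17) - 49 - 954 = 2194233731843/5824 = 376757165.50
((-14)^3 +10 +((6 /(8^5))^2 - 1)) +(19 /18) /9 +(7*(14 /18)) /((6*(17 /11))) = -1010693046259607 /369635622912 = -2734.30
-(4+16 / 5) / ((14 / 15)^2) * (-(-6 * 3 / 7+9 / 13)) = -15.53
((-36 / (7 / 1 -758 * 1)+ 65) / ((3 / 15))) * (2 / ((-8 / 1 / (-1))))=81.31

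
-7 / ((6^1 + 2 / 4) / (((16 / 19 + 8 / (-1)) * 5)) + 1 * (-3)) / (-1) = -9520 / 4327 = -2.20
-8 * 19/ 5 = -152/ 5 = -30.40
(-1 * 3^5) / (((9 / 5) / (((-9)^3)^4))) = -38127987424935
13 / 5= 2.60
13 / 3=4.33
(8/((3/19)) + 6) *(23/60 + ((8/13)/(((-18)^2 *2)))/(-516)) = 8852002/407511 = 21.72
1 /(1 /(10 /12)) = 5 /6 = 0.83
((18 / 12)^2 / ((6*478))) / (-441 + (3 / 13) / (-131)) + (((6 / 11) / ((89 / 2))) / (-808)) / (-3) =310262967 / 94657638747232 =0.00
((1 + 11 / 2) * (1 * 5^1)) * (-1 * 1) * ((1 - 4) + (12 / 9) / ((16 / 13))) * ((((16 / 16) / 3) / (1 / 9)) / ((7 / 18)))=13455 / 28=480.54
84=84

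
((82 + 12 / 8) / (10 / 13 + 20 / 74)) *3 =240981 / 1000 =240.98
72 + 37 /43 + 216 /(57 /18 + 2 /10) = 137.02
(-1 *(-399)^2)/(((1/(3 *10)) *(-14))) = 341145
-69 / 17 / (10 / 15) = -207 / 34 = -6.09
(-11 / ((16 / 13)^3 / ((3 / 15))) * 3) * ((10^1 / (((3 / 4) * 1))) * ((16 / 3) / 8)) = -24167 / 768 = -31.47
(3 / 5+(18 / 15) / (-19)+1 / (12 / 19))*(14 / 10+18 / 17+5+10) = 896707 / 24225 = 37.02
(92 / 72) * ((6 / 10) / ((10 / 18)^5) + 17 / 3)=9166259 / 421875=21.73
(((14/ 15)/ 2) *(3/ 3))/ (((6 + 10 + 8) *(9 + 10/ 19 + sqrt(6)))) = 24073/ 11014200 - 2527 *sqrt(6)/ 11014200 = 0.00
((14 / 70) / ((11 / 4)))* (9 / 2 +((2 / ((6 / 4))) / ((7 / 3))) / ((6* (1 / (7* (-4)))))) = 0.13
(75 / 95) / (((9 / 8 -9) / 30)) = -400 / 133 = -3.01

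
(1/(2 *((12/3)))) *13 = 1.62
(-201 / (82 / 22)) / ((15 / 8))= -5896 / 205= -28.76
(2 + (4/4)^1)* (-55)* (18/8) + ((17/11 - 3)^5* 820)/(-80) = -196169119/644204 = -304.51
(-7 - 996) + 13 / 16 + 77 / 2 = -15419 / 16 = -963.69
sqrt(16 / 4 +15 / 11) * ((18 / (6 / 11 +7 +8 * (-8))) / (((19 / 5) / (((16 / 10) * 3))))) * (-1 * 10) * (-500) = -80000 * sqrt(649) / 437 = -4663.70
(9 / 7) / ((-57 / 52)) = -156 / 133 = -1.17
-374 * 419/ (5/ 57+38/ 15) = -14887070/ 249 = -59787.43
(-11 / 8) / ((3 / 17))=-7.79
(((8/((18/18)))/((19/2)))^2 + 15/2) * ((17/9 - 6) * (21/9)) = -1535093/19494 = -78.75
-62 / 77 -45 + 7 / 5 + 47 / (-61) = -1060951 / 23485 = -45.18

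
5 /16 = 0.31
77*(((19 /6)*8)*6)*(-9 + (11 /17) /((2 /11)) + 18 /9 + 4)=111188 /17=6540.47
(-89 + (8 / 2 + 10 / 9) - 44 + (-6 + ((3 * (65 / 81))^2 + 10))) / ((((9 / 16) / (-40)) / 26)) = 1432537600 / 6561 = 218341.35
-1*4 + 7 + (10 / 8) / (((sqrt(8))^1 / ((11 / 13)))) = 55*sqrt(2) / 208 + 3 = 3.37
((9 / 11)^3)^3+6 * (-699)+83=-9693135537212 / 2357947691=-4110.84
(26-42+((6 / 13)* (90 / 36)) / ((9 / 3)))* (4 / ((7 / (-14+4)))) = 89.23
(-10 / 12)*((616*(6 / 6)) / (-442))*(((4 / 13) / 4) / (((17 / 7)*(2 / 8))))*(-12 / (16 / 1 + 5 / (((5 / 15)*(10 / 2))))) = -86240 / 927979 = -0.09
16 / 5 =3.20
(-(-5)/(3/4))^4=160000/81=1975.31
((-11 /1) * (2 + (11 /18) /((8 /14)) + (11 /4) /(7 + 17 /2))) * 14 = -558019 /1116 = -500.02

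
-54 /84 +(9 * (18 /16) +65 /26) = 671 /56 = 11.98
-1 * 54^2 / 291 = -972 / 97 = -10.02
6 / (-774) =-1 / 129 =-0.01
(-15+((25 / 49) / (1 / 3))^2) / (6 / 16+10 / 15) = -145872 / 12005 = -12.15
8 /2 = 4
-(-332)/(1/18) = 5976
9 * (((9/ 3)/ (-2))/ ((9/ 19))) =-57/ 2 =-28.50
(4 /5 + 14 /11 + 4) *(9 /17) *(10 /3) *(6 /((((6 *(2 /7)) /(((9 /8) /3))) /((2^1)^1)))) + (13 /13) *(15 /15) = 10895 /374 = 29.13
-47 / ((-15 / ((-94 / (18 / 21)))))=-15463 / 45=-343.62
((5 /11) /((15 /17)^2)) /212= 289 /104940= 0.00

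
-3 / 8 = -0.38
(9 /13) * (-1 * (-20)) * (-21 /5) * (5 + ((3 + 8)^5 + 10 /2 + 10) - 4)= -9366665.54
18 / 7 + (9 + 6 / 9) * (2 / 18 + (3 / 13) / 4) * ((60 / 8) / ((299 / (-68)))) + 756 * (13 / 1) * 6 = 28880181859 / 489762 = 58967.79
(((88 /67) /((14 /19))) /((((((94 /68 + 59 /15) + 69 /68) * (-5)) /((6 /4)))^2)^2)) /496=41646577356 /2297550135439577249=0.00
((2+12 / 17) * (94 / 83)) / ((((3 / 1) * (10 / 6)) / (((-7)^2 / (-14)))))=-15134 / 7055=-2.15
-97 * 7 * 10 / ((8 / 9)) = -30555 / 4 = -7638.75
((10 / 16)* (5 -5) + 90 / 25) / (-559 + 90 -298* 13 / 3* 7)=-54 / 142625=-0.00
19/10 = 1.90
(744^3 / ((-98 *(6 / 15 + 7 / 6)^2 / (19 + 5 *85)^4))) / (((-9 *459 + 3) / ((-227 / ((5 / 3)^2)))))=-6130844849765066121216 / 4654363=-1317225332395661.04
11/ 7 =1.57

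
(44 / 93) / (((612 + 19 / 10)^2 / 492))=721600 / 1168306951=0.00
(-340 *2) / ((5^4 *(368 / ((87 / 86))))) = -1479 / 494500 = -0.00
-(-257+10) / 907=247 / 907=0.27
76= 76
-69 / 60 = -23 / 20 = -1.15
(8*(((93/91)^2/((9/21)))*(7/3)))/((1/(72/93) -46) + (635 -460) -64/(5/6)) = 922560/1084811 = 0.85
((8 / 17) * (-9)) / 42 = -12 / 119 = -0.10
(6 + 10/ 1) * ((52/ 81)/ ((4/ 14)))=2912/ 81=35.95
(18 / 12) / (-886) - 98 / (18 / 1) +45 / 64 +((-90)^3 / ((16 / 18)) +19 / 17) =-3557599878313 / 4337856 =-820128.63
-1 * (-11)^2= -121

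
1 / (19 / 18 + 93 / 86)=387 / 827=0.47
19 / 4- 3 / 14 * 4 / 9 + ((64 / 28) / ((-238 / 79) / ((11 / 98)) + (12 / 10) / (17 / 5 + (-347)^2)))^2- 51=-1343206124784017465185307 / 28987149585132826817772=-46.34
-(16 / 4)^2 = -16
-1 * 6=-6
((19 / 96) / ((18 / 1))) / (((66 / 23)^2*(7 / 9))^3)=2812681891 / 67200722620416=0.00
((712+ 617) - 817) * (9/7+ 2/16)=5056/7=722.29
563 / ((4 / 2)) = 563 / 2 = 281.50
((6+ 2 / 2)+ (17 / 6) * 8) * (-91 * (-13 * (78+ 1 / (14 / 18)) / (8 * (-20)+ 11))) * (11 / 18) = -30608435 / 2682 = -11412.54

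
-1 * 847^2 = -717409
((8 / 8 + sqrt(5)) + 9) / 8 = sqrt(5) / 8 + 5 / 4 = 1.53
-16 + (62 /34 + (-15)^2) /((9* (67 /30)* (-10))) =-58528 /3417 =-17.13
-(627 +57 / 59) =-37050 / 59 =-627.97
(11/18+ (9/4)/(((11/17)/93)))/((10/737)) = 8596301/360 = 23878.61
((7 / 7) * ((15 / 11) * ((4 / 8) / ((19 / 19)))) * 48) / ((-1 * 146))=-180 / 803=-0.22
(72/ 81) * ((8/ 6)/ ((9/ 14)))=448/ 243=1.84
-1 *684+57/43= -29355/43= -682.67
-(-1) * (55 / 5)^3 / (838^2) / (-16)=-1331 / 11235904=-0.00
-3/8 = -0.38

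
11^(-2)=1 / 121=0.01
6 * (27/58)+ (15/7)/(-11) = 5802/2233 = 2.60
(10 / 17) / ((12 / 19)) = 95 / 102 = 0.93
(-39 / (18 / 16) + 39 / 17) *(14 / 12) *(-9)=11557 / 34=339.91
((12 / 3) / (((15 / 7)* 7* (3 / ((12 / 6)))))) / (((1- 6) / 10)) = -16 / 45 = -0.36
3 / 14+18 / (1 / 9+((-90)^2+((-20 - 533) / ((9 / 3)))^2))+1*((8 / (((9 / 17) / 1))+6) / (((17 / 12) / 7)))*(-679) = -9576016882451 / 135199470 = -70828.80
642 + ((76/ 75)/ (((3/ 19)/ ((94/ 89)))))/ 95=64287394/ 100125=642.07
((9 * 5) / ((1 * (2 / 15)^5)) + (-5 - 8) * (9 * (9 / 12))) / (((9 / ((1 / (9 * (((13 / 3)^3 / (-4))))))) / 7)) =-79727823 / 17576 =-4536.18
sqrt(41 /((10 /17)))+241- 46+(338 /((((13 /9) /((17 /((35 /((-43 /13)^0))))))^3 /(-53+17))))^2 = sqrt(6970) /10+66559344738791811 /310666890625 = 214255.01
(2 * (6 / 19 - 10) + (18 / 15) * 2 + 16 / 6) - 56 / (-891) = -1205252 / 84645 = -14.24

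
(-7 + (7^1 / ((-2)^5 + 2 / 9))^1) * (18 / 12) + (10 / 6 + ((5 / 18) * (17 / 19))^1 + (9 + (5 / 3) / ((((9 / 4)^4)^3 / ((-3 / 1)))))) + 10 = 30953773478175077 / 3069444202475508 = 10.08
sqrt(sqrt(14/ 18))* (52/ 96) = 13* sqrt(3)* 7^(1/ 4)/ 72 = 0.51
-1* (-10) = 10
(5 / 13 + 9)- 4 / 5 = 558 / 65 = 8.58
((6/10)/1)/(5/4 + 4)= 4/35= 0.11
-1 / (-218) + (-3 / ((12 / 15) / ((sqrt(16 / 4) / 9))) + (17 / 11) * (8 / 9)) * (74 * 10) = 399.90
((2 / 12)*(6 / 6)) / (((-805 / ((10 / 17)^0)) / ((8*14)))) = -8 / 345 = -0.02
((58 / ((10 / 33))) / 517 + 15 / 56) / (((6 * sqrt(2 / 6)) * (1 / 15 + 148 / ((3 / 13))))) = 933 * sqrt(3) / 5627216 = 0.00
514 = 514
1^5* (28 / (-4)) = -7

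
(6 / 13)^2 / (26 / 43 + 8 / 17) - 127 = -2807267 / 22139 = -126.80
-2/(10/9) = -9/5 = -1.80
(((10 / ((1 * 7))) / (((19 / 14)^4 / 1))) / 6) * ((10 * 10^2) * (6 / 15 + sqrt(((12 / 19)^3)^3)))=379330560000 * sqrt(57) / 322687697779 + 10976000 / 390963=36.95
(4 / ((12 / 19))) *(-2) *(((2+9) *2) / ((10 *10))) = -209 / 75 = -2.79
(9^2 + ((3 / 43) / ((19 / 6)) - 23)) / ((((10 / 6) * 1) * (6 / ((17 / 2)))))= 49.32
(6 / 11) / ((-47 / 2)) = -12 / 517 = -0.02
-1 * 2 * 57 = -114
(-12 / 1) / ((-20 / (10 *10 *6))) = 360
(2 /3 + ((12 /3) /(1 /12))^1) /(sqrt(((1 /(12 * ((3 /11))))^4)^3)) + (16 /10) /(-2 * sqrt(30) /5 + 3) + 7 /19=16 * sqrt(30) /105 + 14089942550577 /235617613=59800.87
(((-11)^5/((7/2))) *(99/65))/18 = -1771561/455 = -3893.54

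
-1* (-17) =17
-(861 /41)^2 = -441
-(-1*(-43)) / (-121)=43 / 121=0.36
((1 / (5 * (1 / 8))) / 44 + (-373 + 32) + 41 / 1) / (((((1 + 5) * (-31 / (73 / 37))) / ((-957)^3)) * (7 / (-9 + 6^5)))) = -124222236014820339 / 40145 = -3094338921779.06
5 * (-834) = -4170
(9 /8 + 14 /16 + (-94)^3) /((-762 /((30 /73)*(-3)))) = -12458730 /9271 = -1343.84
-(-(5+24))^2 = -841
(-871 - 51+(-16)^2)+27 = -639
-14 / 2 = -7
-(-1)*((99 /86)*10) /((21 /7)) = 165 /43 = 3.84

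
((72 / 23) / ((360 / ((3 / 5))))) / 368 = 0.00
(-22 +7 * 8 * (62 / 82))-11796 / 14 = -235980 / 287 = -822.23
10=10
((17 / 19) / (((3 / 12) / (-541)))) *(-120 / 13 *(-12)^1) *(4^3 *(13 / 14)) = -1695191040 / 133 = -12745797.29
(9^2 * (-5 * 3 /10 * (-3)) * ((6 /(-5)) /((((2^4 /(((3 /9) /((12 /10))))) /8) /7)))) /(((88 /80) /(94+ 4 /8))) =-1607445 /44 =-36532.84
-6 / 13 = -0.46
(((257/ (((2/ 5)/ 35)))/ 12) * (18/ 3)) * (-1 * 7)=-78706.25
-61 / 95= -0.64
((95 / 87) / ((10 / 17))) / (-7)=-323 / 1218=-0.27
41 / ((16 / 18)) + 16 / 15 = 5663 / 120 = 47.19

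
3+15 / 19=72 / 19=3.79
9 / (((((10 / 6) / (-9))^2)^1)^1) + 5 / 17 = 111662 / 425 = 262.73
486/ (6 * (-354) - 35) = -486/ 2159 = -0.23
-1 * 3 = -3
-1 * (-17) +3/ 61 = 1040/ 61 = 17.05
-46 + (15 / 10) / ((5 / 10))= -43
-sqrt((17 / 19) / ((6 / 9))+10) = -sqrt(16378) / 38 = -3.37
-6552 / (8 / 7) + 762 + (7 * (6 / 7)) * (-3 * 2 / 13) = -64659 / 13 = -4973.77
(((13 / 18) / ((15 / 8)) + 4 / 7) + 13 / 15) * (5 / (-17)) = -1723 / 3213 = -0.54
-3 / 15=-1 / 5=-0.20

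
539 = 539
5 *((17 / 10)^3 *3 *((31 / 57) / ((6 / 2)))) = 152303 / 11400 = 13.36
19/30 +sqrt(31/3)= 19/30 +sqrt(93)/3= 3.85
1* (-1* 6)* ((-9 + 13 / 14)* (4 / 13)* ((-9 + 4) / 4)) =-1695 / 91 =-18.63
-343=-343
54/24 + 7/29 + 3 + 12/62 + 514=1868787/3596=519.68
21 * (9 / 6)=63 / 2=31.50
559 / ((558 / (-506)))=-141427 / 279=-506.91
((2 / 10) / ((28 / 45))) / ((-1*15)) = -3 / 140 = -0.02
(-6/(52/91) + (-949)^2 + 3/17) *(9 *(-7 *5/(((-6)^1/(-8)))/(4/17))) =-3215108715/2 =-1607554357.50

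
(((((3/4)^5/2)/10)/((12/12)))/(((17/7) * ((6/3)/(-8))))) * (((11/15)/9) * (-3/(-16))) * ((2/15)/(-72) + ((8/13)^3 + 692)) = -3719775983/17997824000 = -0.21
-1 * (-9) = 9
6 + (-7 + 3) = 2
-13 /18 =-0.72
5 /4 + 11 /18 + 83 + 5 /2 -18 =2497 /36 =69.36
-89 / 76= -1.17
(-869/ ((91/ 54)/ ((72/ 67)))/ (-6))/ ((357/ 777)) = 20835144/ 103649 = 201.02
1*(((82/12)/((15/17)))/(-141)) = -697/12690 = -0.05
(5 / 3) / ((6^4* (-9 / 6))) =-5 / 5832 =-0.00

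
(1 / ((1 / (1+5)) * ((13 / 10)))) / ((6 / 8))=80 / 13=6.15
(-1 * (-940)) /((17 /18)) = 16920 /17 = 995.29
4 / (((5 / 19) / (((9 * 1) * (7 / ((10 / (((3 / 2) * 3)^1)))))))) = 10773 / 25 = 430.92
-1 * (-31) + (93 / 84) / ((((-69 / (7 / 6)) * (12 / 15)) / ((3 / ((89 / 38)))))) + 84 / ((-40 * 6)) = 30.62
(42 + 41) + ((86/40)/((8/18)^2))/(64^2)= 108793243/1310720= 83.00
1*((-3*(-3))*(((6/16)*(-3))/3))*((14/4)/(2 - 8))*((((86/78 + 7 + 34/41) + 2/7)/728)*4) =77379/776048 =0.10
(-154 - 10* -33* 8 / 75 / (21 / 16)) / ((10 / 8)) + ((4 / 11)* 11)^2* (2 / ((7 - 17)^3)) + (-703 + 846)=108211 / 2625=41.22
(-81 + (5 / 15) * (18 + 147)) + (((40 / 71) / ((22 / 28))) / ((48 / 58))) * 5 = -50768 / 2343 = -21.67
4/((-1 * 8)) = -1/2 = -0.50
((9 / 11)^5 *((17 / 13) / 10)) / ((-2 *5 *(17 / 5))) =-59049 / 41873260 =-0.00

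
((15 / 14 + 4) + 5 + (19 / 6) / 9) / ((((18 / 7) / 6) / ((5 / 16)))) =7.60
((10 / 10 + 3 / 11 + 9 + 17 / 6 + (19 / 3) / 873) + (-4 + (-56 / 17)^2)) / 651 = 47491621 / 1548598986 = 0.03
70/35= 2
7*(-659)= -4613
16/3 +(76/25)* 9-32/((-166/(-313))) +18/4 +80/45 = -798029/37350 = -21.37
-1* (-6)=6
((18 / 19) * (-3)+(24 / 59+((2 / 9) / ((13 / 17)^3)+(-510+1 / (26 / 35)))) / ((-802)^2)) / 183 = -81062068297781 / 5218047172509912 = -0.02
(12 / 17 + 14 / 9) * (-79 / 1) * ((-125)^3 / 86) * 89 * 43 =2375708984375 / 153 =15527509701.80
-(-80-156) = 236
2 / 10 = 1 / 5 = 0.20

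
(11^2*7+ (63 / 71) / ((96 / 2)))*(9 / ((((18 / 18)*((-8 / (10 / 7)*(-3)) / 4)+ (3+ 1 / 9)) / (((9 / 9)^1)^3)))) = 55670895 / 53392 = 1042.68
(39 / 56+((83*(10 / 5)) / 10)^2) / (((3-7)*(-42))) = 386759 / 235200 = 1.64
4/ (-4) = -1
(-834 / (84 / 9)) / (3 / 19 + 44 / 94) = -1117143 / 7826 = -142.75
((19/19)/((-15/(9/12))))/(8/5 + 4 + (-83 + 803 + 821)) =-0.00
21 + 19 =40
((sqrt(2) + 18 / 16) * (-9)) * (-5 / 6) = 135 / 16 + 15 * sqrt(2) / 2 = 19.04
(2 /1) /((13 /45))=90 /13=6.92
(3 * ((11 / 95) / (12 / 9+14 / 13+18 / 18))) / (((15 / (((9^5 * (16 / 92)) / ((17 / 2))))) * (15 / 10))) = 5.47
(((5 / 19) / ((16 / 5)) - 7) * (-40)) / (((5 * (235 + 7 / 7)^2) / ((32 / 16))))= 2103 / 1058224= 0.00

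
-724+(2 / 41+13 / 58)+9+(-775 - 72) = -3713787 / 2378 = -1561.73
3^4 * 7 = 567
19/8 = 2.38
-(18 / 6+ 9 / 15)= -18 / 5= -3.60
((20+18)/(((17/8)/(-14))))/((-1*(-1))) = -4256/17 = -250.35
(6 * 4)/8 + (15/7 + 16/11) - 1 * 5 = 123/77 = 1.60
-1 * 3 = -3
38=38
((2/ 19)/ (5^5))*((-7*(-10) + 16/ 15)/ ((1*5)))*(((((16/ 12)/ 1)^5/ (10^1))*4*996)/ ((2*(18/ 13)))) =4711276544/ 16231640625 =0.29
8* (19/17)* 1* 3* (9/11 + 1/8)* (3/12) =4731/748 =6.32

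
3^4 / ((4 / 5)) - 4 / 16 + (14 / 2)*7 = 150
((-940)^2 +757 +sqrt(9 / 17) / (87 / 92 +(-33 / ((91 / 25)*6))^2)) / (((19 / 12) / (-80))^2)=1053184204800*sqrt(17) / 7547963807 +815023411200 / 361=2257683154.81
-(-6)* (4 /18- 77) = -1382 /3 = -460.67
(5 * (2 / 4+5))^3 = 166375 / 8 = 20796.88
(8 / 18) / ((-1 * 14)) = -2 / 63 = -0.03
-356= -356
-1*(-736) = 736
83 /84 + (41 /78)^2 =13462 /10647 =1.26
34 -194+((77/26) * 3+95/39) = -11597/78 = -148.68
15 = 15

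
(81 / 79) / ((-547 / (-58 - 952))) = 81810 / 43213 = 1.89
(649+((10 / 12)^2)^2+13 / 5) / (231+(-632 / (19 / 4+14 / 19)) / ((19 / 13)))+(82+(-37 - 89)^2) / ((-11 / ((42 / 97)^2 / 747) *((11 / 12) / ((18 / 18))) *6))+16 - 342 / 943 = 242538346475773089427 / 12214985989431923280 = 19.86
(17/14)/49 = 17/686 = 0.02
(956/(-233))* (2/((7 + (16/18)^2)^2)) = -12544632/92771513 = -0.14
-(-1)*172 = 172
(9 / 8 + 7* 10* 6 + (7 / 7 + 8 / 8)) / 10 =677 / 16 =42.31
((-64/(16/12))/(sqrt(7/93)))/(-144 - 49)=48 * sqrt(651)/1351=0.91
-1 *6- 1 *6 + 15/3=-7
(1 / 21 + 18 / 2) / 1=190 / 21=9.05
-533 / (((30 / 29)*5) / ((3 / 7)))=-15457 / 350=-44.16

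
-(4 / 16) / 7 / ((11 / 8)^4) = -1024 / 102487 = -0.01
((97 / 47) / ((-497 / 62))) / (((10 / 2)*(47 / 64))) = -384896 / 5489365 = -0.07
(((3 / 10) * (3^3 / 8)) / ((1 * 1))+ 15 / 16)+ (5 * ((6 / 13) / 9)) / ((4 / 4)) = 1721 / 780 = 2.21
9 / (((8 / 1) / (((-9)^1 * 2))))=-81 / 4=-20.25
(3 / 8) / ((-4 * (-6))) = 1 / 64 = 0.02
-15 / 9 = -5 / 3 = -1.67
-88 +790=702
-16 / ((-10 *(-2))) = -4 / 5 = -0.80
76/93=0.82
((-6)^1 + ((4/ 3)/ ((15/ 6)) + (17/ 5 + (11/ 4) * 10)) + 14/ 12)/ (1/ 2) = 53.20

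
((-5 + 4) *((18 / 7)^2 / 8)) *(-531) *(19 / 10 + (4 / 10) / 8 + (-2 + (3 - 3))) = -43011 / 1960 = -21.94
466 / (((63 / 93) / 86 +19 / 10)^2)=10350378425 / 80848328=128.02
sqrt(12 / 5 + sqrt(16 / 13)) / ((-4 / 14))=-7*sqrt(325*sqrt(13) + 2535) / 65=-6.56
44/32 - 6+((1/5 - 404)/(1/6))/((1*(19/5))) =-97615/152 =-642.20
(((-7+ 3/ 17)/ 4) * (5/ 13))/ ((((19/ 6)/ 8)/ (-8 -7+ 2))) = 6960/ 323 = 21.55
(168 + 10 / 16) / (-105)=-1349 / 840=-1.61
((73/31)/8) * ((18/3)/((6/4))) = 73/62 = 1.18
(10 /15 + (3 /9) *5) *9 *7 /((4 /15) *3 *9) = 20.42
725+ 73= 798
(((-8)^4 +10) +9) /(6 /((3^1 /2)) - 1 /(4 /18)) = -8230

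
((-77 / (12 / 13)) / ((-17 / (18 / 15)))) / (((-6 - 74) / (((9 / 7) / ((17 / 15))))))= -3861 / 46240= -0.08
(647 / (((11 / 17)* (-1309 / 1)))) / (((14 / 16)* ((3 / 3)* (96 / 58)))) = -18763 / 35574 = -0.53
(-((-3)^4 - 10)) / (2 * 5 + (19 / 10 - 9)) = -710 / 29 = -24.48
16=16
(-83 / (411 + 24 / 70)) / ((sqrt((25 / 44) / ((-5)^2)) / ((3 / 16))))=-0.25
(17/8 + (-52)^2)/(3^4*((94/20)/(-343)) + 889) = 37128035/12181852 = 3.05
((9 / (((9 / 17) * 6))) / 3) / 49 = 17 / 882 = 0.02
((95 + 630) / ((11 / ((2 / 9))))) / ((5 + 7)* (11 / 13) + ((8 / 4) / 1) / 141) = 442975 / 307527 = 1.44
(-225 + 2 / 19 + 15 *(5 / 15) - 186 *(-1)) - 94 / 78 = -26009 / 741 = -35.10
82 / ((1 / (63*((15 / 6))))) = 12915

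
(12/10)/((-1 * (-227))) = 6/1135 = 0.01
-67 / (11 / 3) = -201 / 11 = -18.27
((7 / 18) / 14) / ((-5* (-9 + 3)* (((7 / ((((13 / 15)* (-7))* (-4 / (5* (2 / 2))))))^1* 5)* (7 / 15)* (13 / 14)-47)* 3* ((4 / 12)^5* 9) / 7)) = -7 / 5265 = -0.00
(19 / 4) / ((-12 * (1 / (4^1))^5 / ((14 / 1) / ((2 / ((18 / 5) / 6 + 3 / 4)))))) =-19152 / 5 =-3830.40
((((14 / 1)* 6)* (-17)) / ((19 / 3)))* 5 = -21420 / 19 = -1127.37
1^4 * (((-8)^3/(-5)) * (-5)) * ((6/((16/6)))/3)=-384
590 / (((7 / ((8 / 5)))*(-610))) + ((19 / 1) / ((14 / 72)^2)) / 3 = 2500136 / 14945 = 167.29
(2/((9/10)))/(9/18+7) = 8/27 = 0.30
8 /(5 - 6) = -8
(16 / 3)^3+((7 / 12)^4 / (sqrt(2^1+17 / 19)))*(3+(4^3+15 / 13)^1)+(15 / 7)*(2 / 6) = 1063643*sqrt(1045) / 7413120+28807 / 189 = 157.06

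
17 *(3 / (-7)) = -51 / 7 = -7.29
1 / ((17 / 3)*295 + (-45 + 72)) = 3 / 5096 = 0.00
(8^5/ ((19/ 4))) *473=61997056/ 19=3263002.95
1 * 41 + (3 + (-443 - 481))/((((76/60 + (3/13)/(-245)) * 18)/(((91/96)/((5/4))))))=6005123/580512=10.34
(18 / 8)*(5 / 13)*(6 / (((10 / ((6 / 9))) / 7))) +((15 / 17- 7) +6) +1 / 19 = 19803 / 8398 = 2.36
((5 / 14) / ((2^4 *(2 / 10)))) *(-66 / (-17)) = 825 / 1904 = 0.43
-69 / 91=-0.76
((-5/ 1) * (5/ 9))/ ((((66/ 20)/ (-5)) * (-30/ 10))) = -1250/ 891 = -1.40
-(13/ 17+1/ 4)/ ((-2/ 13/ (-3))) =-2691/ 136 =-19.79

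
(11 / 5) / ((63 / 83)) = 913 / 315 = 2.90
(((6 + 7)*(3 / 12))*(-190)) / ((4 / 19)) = -23465 / 8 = -2933.12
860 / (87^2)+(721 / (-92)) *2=-5417689 / 348174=-15.56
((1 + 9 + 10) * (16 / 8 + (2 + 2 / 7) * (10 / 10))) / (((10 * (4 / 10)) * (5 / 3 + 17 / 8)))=3600 / 637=5.65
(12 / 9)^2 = 16 / 9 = 1.78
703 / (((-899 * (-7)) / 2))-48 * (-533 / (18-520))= -80147150 / 1579543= -50.74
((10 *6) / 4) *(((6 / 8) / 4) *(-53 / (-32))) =2385 / 512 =4.66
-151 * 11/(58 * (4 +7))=-2.60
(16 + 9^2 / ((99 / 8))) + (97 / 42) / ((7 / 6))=13219 / 539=24.53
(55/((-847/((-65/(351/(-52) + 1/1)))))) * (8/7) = -10400/12397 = -0.84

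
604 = 604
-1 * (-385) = 385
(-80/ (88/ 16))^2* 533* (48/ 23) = 235339.71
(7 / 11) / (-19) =-7 / 209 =-0.03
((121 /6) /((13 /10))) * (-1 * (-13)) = 605 /3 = 201.67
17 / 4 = 4.25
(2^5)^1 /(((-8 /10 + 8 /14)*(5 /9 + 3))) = -315 /8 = -39.38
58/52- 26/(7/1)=-473/182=-2.60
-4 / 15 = -0.27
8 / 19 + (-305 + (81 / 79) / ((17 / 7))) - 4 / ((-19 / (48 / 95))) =-737053104 / 2424115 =-304.05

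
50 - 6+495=539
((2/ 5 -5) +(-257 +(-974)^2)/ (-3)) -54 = -4742974/ 15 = -316198.27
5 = 5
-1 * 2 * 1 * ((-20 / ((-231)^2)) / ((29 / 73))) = 2920 / 1547469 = 0.00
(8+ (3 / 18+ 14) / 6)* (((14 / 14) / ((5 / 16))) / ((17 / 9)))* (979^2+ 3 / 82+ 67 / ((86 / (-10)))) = 16823322.39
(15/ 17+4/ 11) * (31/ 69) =7223/ 12903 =0.56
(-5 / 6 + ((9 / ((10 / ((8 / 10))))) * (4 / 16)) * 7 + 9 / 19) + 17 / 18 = 15773 / 8550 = 1.84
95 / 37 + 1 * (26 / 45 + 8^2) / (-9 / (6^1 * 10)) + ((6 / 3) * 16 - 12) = -407543 / 999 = -407.95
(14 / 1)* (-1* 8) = -112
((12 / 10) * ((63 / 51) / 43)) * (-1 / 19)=-126 / 69445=-0.00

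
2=2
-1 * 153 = -153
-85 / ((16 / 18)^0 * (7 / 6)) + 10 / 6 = -1495 / 21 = -71.19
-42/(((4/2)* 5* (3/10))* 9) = -14/9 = -1.56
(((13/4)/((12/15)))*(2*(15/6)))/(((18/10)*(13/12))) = 125/12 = 10.42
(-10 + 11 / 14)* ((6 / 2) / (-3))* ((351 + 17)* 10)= 237360 / 7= 33908.57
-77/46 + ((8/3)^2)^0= -31/46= -0.67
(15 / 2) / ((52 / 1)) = 0.14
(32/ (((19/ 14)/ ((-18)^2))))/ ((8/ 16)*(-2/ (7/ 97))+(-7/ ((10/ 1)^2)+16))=101606400/ 27569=3685.53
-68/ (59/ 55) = -3740/ 59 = -63.39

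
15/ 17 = 0.88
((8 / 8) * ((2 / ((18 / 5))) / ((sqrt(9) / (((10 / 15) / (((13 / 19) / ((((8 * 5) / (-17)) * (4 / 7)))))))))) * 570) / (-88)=722000 / 459459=1.57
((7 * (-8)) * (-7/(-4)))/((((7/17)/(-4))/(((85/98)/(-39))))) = -5780/273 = -21.17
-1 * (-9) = 9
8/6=4/3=1.33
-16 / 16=-1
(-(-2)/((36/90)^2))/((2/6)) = 75/2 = 37.50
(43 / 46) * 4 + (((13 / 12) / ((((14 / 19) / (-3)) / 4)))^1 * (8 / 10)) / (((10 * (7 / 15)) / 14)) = -31076 / 805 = -38.60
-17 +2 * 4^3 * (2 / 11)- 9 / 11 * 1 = 60 / 11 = 5.45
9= 9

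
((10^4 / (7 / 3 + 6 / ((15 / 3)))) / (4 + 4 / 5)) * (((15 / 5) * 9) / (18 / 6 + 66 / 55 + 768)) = 20.62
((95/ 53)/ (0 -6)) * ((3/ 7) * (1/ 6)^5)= -95/ 5769792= -0.00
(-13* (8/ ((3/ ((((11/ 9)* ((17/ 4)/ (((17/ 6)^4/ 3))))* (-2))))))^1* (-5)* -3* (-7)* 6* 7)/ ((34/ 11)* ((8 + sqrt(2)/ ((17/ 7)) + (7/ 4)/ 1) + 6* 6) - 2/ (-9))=-2016911176600320/ 3863007597833 + 18124366740480* sqrt(2)/ 3863007597833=-515.47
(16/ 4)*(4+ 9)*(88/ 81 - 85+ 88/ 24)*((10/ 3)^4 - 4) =-3270488000/ 6561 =-498474.01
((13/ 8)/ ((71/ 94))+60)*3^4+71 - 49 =1435979/ 284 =5056.26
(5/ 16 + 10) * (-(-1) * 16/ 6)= 55/ 2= 27.50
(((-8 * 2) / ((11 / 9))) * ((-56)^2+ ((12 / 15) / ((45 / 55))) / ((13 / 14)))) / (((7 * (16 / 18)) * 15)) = -1573008 / 3575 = -440.00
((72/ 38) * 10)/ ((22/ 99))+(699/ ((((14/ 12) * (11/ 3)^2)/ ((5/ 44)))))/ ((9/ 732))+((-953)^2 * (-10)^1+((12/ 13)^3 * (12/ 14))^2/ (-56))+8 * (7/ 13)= -380231166948703153816/ 41868354270743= -9081588.55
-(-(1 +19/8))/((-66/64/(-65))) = 2340/11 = 212.73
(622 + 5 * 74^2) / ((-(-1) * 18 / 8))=12445.33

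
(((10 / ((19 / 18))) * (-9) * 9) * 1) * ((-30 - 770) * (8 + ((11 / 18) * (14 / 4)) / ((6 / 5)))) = 114102000 / 19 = 6005368.42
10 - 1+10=19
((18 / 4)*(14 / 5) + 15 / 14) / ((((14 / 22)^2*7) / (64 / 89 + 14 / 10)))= 109196571 / 10684450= 10.22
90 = 90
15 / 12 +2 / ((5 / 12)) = 121 / 20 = 6.05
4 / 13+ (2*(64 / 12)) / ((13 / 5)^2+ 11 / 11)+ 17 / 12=15631 / 5044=3.10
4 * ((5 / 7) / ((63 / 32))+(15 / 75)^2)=1.61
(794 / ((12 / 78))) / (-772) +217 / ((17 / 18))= 2927695 / 13124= 223.08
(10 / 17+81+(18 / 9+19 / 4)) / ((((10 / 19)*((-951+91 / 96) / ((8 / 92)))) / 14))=-38348688 / 178305775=-0.22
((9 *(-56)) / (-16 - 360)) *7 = 441 / 47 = 9.38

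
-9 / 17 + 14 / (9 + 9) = 38 / 153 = 0.25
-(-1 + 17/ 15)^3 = -8/ 3375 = -0.00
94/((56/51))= 2397/28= 85.61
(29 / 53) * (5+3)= 232 / 53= 4.38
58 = 58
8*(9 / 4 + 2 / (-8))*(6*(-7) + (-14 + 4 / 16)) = -892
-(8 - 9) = 1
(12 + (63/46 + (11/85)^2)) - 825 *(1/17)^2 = 3500191/332350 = 10.53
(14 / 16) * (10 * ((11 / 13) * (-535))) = -205975 / 52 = -3961.06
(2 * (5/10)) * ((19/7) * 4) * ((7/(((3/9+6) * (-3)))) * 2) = -8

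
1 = 1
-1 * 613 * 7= -4291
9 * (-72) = -648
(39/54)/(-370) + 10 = 66587/6660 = 10.00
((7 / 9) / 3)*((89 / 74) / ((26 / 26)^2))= 623 / 1998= 0.31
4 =4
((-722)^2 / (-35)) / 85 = -521284 / 2975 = -175.22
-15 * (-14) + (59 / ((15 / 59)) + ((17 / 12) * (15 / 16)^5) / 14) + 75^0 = 390319368251 / 880803840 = 443.14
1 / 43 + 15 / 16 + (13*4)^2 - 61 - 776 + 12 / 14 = 9000227 / 4816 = 1868.82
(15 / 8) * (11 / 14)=165 / 112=1.47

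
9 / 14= 0.64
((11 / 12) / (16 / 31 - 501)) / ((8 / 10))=-341 / 148944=-0.00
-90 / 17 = -5.29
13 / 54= 0.24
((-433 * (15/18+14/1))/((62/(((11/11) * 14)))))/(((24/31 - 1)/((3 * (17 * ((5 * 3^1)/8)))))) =9826935/16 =614183.44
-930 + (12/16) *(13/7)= -26001/28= -928.61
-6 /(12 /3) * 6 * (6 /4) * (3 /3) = -27 /2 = -13.50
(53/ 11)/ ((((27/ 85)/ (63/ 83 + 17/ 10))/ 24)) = 7355764/ 8217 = 895.19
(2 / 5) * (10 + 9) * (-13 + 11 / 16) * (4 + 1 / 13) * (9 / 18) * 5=-198379 / 208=-953.75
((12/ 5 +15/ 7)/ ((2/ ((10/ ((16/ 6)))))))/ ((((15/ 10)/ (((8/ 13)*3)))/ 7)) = 954/ 13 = 73.38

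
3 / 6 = 1 / 2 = 0.50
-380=-380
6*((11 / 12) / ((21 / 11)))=121 / 42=2.88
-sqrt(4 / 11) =-2 * sqrt(11) / 11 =-0.60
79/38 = 2.08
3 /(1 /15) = 45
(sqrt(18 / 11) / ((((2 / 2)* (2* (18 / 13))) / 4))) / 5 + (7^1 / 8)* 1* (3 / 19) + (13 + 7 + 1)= 13* sqrt(22) / 165 + 3213 / 152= 21.51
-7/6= -1.17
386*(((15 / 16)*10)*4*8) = 115800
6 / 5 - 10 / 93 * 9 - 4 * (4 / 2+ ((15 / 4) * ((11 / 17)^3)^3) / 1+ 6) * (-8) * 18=85493914959717972 / 18381120857035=4651.18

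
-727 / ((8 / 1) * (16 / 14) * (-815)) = 5089 / 52160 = 0.10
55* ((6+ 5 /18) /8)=6215 /144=43.16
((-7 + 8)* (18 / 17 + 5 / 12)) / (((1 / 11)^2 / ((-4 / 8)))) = -36421 / 408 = -89.27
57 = 57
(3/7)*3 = 9/7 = 1.29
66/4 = 33/2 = 16.50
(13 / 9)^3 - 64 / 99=18983 / 8019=2.37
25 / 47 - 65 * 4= -12195 / 47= -259.47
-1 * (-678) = 678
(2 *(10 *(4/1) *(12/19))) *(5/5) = 960/19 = 50.53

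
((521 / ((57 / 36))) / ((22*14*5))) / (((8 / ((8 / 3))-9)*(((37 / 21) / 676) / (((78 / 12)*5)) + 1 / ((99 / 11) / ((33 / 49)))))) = -8012459 / 16854387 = -0.48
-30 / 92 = -15 / 46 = -0.33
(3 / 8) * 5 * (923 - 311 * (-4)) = 32505 / 8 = 4063.12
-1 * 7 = -7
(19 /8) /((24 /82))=779 /96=8.11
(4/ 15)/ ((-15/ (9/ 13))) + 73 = 23721/ 325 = 72.99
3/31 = 0.10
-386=-386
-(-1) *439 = 439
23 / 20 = 1.15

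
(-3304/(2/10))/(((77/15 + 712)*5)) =-49560/10757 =-4.61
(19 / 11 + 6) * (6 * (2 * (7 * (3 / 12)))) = 1785 / 11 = 162.27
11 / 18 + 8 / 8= 29 / 18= 1.61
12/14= 6/7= 0.86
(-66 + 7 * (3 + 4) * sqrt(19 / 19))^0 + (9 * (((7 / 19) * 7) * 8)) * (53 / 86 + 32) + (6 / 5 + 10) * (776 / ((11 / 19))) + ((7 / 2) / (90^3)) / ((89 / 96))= 511885961173843 / 24295231125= 21069.40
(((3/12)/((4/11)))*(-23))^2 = 64009/256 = 250.04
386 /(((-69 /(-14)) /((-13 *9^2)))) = -1896804 /23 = -82469.74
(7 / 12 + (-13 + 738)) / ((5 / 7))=60949 / 60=1015.82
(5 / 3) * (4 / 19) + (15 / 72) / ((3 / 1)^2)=1535 / 4104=0.37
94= 94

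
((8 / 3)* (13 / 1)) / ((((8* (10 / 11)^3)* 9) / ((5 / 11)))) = 1573 / 5400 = 0.29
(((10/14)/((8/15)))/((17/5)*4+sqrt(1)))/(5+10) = 25/4088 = 0.01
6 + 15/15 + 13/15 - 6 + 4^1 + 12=268/15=17.87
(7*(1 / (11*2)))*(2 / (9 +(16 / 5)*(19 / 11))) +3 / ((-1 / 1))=-2362 / 799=-2.96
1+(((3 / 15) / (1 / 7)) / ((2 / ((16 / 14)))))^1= 9 / 5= 1.80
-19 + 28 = 9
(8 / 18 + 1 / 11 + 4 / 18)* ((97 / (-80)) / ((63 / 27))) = -485 / 1232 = -0.39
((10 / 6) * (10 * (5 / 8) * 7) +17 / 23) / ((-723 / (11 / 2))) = -0.56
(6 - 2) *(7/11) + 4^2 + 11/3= 733/33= 22.21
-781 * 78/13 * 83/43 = -388938/43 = -9045.07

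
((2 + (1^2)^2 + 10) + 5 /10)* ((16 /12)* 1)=18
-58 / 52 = -29 / 26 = -1.12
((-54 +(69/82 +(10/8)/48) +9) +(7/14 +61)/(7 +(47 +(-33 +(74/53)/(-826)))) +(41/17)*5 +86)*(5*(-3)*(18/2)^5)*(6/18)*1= -21510736439188995/1281454016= -16786194.57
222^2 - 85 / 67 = 3301943 / 67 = 49282.73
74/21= 3.52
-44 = -44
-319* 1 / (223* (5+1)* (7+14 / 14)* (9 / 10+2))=-55 / 5352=-0.01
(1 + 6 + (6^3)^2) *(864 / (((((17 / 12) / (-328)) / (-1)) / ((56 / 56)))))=158687050752 / 17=9334532397.18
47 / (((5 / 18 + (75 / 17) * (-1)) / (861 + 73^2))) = -17804916 / 253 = -70375.16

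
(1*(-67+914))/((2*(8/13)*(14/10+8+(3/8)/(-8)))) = 73.58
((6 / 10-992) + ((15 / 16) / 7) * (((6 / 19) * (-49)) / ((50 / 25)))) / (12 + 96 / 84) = -10559521 / 139840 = -75.51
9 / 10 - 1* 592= -5911 / 10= -591.10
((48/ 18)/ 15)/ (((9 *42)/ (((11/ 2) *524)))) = 11528/ 8505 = 1.36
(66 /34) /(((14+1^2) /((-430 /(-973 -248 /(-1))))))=946 /12325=0.08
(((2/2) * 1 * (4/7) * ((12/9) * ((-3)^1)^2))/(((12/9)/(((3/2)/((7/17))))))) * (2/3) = 612/49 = 12.49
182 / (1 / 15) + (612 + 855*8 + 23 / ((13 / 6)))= 10192.62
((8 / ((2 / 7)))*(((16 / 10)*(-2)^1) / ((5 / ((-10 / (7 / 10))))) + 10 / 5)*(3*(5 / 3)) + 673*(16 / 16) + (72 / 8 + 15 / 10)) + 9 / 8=17957 / 8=2244.62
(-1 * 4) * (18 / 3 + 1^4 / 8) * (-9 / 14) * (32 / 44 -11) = -7119 / 44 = -161.80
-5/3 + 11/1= 9.33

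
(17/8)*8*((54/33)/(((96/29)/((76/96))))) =9367/1408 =6.65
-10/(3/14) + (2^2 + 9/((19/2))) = -2378/57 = -41.72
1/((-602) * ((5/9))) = -9/3010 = -0.00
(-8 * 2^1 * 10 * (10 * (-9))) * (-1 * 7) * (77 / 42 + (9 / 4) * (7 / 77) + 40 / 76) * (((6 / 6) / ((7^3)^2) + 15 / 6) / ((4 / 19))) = -51586588050 / 16807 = -3069351.34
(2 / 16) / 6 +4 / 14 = 103 / 336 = 0.31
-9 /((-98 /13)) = 117 /98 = 1.19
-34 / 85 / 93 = -0.00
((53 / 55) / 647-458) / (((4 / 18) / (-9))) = 1320128037 / 71170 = 18548.94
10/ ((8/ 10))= 12.50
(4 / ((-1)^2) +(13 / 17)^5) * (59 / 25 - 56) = -8114016861 / 35496425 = -228.59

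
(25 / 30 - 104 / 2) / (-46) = 307 / 276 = 1.11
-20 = -20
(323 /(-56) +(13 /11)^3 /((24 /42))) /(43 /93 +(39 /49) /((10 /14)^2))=-498961275 /350468272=-1.42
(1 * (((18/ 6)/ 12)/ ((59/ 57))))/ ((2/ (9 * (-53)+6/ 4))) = -54207/ 944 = -57.42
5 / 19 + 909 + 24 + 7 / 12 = 212917 / 228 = 933.85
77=77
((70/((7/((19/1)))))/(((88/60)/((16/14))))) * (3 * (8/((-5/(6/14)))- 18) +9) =-3755160/539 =-6966.90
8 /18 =4 /9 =0.44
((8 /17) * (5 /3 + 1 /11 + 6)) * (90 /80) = 768 /187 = 4.11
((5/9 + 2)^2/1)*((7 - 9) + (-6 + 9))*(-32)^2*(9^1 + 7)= 8667136/81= 107001.68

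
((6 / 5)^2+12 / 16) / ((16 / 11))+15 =26409 / 1600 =16.51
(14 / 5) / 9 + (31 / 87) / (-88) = 35263 / 114840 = 0.31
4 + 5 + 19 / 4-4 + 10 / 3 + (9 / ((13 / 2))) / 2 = 2149 / 156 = 13.78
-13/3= -4.33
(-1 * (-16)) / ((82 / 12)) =96 / 41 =2.34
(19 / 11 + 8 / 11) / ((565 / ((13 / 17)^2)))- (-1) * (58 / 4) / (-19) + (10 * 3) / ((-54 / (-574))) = 195419252411 / 614278170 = 318.13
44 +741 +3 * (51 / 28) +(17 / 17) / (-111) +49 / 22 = 27100231 / 34188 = 792.68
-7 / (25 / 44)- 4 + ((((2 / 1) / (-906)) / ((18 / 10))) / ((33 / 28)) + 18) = 5647222 / 3363525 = 1.68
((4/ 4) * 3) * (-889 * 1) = -2667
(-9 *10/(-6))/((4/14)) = 105/2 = 52.50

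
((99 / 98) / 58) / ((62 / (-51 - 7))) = -99 / 6076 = -0.02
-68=-68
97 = 97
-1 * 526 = -526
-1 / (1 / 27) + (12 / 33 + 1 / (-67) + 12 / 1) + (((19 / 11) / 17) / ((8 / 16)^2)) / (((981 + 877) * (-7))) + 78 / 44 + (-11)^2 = 108.12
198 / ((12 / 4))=66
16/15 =1.07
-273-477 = -750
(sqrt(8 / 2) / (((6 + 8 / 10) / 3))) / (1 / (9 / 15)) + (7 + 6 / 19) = 7.85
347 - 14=333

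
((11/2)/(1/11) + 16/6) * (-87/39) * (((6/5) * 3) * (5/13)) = -32973/169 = -195.11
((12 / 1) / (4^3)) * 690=1035 / 8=129.38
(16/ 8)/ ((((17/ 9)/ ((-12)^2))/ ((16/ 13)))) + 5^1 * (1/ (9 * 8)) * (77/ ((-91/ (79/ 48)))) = 143253367/ 763776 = 187.56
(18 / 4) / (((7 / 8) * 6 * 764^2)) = 3 / 2042936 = 0.00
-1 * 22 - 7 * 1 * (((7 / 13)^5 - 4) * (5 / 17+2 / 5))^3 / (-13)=-108334353780903481301027 / 3269191800916962558833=-33.14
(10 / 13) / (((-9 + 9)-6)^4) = 5 / 8424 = 0.00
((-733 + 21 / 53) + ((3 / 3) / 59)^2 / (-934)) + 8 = -124861158669 / 172316462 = -724.60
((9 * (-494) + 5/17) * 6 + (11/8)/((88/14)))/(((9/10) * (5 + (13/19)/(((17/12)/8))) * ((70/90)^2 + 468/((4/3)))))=-2481323715/260922368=-9.51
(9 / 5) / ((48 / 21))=63 / 80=0.79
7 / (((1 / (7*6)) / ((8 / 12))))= 196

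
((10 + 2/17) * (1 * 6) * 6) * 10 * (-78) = -4829760/17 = -284103.53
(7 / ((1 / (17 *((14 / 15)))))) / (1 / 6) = 3332 / 5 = 666.40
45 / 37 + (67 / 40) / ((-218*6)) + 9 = 19774481 / 1935840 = 10.21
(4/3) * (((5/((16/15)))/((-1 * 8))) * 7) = -175/32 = -5.47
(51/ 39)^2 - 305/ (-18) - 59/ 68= 1839659/ 103428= 17.79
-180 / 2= -90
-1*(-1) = 1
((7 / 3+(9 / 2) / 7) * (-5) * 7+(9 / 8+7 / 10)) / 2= -12281 / 240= -51.17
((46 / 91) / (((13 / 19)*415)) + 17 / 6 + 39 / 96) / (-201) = -152767799 / 9473274720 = -0.02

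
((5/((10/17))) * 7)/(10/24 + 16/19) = 1938/41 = 47.27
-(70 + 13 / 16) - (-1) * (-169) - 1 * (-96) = -2301 / 16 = -143.81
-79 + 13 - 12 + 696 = 618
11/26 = 0.42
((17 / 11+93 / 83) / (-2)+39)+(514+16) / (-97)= 2851940 / 88561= 32.20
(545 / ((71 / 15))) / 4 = 8175 / 284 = 28.79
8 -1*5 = 3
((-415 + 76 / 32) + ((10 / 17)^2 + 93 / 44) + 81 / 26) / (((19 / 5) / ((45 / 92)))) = -30279876525 / 577916768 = -52.39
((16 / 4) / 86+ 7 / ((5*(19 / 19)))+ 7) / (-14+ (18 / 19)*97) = 0.11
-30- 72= -102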